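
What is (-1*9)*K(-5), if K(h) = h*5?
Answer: 225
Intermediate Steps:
K(h) = 5*h
(-1*9)*K(-5) = (-1*9)*(5*(-5)) = -9*(-25) = 225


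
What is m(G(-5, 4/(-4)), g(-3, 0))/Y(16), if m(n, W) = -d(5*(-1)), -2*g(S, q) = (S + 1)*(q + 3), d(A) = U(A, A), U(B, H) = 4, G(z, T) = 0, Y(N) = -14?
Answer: 2/7 ≈ 0.28571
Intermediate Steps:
d(A) = 4
g(S, q) = -(1 + S)*(3 + q)/2 (g(S, q) = -(S + 1)*(q + 3)/2 = -(1 + S)*(3 + q)/2)
m(n, W) = -4 (m(n, W) = -1*4 = -4)
m(G(-5, 4/(-4)), g(-3, 0))/Y(16) = -4/(-14) = -4*(-1/14) = 2/7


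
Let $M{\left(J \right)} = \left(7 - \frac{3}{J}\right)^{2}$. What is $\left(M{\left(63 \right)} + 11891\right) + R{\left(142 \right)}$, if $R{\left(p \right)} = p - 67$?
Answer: $\frac{5298322}{441} \approx 12014.0$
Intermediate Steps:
$R{\left(p \right)} = -67 + p$
$\left(M{\left(63 \right)} + 11891\right) + R{\left(142 \right)} = \left(\frac{\left(-3 + 7 \cdot 63\right)^{2}}{3969} + 11891\right) + \left(-67 + 142\right) = \left(\frac{\left(-3 + 441\right)^{2}}{3969} + 11891\right) + 75 = \left(\frac{438^{2}}{3969} + 11891\right) + 75 = \left(\frac{1}{3969} \cdot 191844 + 11891\right) + 75 = \left(\frac{21316}{441} + 11891\right) + 75 = \frac{5265247}{441} + 75 = \frac{5298322}{441}$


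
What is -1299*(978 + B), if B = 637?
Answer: -2097885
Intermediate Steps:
-1299*(978 + B) = -1299*(978 + 637) = -1299*1615 = -2097885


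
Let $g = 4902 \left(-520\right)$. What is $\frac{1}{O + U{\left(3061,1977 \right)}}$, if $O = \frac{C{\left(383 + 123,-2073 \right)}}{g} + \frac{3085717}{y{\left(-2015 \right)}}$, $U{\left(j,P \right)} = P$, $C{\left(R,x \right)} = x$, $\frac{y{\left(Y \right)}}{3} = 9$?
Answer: $\frac{22941360}{2667227107937} \approx 8.6012 \cdot 10^{-6}$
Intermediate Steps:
$y{\left(Y \right)} = 27$ ($y{\left(Y \right)} = 3 \cdot 9 = 27$)
$g = -2549040$
$O = \frac{2621872039217}{22941360}$ ($O = - \frac{2073}{-2549040} + \frac{3085717}{27} = \left(-2073\right) \left(- \frac{1}{2549040}\right) + 3085717 \cdot \frac{1}{27} = \frac{691}{849680} + \frac{3085717}{27} = \frac{2621872039217}{22941360} \approx 1.1429 \cdot 10^{5}$)
$\frac{1}{O + U{\left(3061,1977 \right)}} = \frac{1}{\frac{2621872039217}{22941360} + 1977} = \frac{1}{\frac{2667227107937}{22941360}} = \frac{22941360}{2667227107937}$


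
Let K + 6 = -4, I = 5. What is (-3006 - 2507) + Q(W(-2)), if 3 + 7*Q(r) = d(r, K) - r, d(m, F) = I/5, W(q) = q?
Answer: -5513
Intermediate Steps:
K = -10 (K = -6 - 4 = -10)
d(m, F) = 1 (d(m, F) = 5/5 = 5*(⅕) = 1)
Q(r) = -2/7 - r/7 (Q(r) = -3/7 + (1 - r)/7 = -3/7 + (⅐ - r/7) = -2/7 - r/7)
(-3006 - 2507) + Q(W(-2)) = (-3006 - 2507) + (-2/7 - ⅐*(-2)) = -5513 + (-2/7 + 2/7) = -5513 + 0 = -5513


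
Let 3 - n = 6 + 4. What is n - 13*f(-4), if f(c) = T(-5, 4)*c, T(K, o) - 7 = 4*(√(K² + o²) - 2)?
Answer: -59 + 208*√41 ≈ 1272.8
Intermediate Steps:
n = -7 (n = 3 - (6 + 4) = 3 - 1*10 = 3 - 10 = -7)
T(K, o) = -1 + 4*√(K² + o²) (T(K, o) = 7 + 4*(√(K² + o²) - 2) = 7 + 4*(-2 + √(K² + o²)) = 7 + (-8 + 4*√(K² + o²)) = -1 + 4*√(K² + o²))
f(c) = c*(-1 + 4*√41) (f(c) = (-1 + 4*√((-5)² + 4²))*c = (-1 + 4*√(25 + 16))*c = (-1 + 4*√41)*c = c*(-1 + 4*√41))
n - 13*f(-4) = -7 - (-52)*(-1 + 4*√41) = -7 - 13*(4 - 16*√41) = -7 + (-52 + 208*√41) = -59 + 208*√41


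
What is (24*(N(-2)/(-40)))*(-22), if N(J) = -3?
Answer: -198/5 ≈ -39.600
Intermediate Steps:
(24*(N(-2)/(-40)))*(-22) = (24*(-3/(-40)))*(-22) = (24*(-3*(-1/40)))*(-22) = (24*(3/40))*(-22) = (9/5)*(-22) = -198/5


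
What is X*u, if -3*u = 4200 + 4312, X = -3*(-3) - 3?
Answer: -17024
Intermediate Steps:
X = 6 (X = 9 - 3 = 6)
u = -8512/3 (u = -(4200 + 4312)/3 = -⅓*8512 = -8512/3 ≈ -2837.3)
X*u = 6*(-8512/3) = -17024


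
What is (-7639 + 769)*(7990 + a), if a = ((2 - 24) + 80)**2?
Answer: -78001980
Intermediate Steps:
a = 3364 (a = (-22 + 80)**2 = 58**2 = 3364)
(-7639 + 769)*(7990 + a) = (-7639 + 769)*(7990 + 3364) = -6870*11354 = -78001980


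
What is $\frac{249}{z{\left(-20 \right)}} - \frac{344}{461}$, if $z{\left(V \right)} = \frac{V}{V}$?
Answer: $\frac{114445}{461} \approx 248.25$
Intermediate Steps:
$z{\left(V \right)} = 1$
$\frac{249}{z{\left(-20 \right)}} - \frac{344}{461} = \frac{249}{1} - \frac{344}{461} = 249 \cdot 1 - \frac{344}{461} = 249 - \frac{344}{461} = \frac{114445}{461}$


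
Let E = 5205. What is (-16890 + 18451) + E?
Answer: 6766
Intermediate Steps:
(-16890 + 18451) + E = (-16890 + 18451) + 5205 = 1561 + 5205 = 6766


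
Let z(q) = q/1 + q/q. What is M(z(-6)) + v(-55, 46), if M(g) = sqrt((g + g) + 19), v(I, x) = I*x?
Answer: -2527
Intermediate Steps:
z(q) = 1 + q (z(q) = q*1 + 1 = q + 1 = 1 + q)
M(g) = sqrt(19 + 2*g) (M(g) = sqrt(2*g + 19) = sqrt(19 + 2*g))
M(z(-6)) + v(-55, 46) = sqrt(19 + 2*(1 - 6)) - 55*46 = sqrt(19 + 2*(-5)) - 2530 = sqrt(19 - 10) - 2530 = sqrt(9) - 2530 = 3 - 2530 = -2527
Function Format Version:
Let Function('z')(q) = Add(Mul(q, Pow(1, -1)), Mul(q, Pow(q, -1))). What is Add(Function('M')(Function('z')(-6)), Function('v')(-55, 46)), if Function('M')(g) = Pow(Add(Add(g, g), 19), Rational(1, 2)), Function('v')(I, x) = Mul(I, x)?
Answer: -2527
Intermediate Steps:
Function('z')(q) = Add(1, q) (Function('z')(q) = Add(Mul(q, 1), 1) = Add(q, 1) = Add(1, q))
Function('M')(g) = Pow(Add(19, Mul(2, g)), Rational(1, 2)) (Function('M')(g) = Pow(Add(Mul(2, g), 19), Rational(1, 2)) = Pow(Add(19, Mul(2, g)), Rational(1, 2)))
Add(Function('M')(Function('z')(-6)), Function('v')(-55, 46)) = Add(Pow(Add(19, Mul(2, Add(1, -6))), Rational(1, 2)), Mul(-55, 46)) = Add(Pow(Add(19, Mul(2, -5)), Rational(1, 2)), -2530) = Add(Pow(Add(19, -10), Rational(1, 2)), -2530) = Add(Pow(9, Rational(1, 2)), -2530) = Add(3, -2530) = -2527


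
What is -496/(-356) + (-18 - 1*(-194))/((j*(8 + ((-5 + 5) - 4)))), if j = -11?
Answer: -232/89 ≈ -2.6067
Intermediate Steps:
-496/(-356) + (-18 - 1*(-194))/((j*(8 + ((-5 + 5) - 4)))) = -496/(-356) + (-18 - 1*(-194))/((-11*(8 + ((-5 + 5) - 4)))) = -496*(-1/356) + (-18 + 194)/((-11*(8 + (0 - 4)))) = 124/89 + 176/((-11*(8 - 4))) = 124/89 + 176/((-11*4)) = 124/89 + 176/(-44) = 124/89 + 176*(-1/44) = 124/89 - 4 = -232/89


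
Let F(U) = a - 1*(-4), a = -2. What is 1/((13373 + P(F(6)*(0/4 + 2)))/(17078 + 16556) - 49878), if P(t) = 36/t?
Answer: -16817/838791635 ≈ -2.0049e-5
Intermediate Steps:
F(U) = 2 (F(U) = -2 - 1*(-4) = -2 + 4 = 2)
1/((13373 + P(F(6)*(0/4 + 2)))/(17078 + 16556) - 49878) = 1/((13373 + 36/((2*(0/4 + 2))))/(17078 + 16556) - 49878) = 1/((13373 + 36/((2*(0*(1/4) + 2))))/33634 - 49878) = 1/((13373 + 36/((2*(0 + 2))))*(1/33634) - 49878) = 1/((13373 + 36/((2*2)))*(1/33634) - 49878) = 1/((13373 + 36/4)*(1/33634) - 49878) = 1/((13373 + 36*(1/4))*(1/33634) - 49878) = 1/((13373 + 9)*(1/33634) - 49878) = 1/(13382*(1/33634) - 49878) = 1/(6691/16817 - 49878) = 1/(-838791635/16817) = -16817/838791635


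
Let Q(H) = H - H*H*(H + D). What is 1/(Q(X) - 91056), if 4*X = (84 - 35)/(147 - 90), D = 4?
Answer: -11852352/1079227523857 ≈ -1.0982e-5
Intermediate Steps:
X = 49/228 (X = ((84 - 35)/(147 - 90))/4 = (49/57)/4 = (49*(1/57))/4 = (1/4)*(49/57) = 49/228 ≈ 0.21491)
Q(H) = H - H**2*(4 + H) (Q(H) = H - H*H*(H + 4) = H - H**2*(4 + H))
1/(Q(X) - 91056) = 1/(49*(1 - (49/228)**2 - 4*49/228)/228 - 91056) = 1/(49*(1 - 1*2401/51984 - 49/57)/228 - 91056) = 1/(49*(1 - 2401/51984 - 49/57)/228 - 91056) = 1/((49/228)*(4895/51984) - 91056) = 1/(239855/11852352 - 91056) = 1/(-1079227523857/11852352) = -11852352/1079227523857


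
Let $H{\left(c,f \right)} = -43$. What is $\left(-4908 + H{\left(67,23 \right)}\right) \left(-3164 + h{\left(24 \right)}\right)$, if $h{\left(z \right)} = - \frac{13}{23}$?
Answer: $\frac{360358535}{23} \approx 1.5668 \cdot 10^{7}$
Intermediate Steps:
$h{\left(z \right)} = - \frac{13}{23}$ ($h{\left(z \right)} = \left(-13\right) \frac{1}{23} = - \frac{13}{23}$)
$\left(-4908 + H{\left(67,23 \right)}\right) \left(-3164 + h{\left(24 \right)}\right) = \left(-4908 - 43\right) \left(-3164 - \frac{13}{23}\right) = \left(-4951\right) \left(- \frac{72785}{23}\right) = \frac{360358535}{23}$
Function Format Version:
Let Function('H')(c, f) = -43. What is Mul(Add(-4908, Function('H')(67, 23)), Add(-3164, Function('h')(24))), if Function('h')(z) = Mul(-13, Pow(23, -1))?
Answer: Rational(360358535, 23) ≈ 1.5668e+7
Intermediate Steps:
Function('h')(z) = Rational(-13, 23) (Function('h')(z) = Mul(-13, Rational(1, 23)) = Rational(-13, 23))
Mul(Add(-4908, Function('H')(67, 23)), Add(-3164, Function('h')(24))) = Mul(Add(-4908, -43), Add(-3164, Rational(-13, 23))) = Mul(-4951, Rational(-72785, 23)) = Rational(360358535, 23)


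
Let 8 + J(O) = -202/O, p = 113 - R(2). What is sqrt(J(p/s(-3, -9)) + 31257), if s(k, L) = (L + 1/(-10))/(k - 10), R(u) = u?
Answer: 2*sqrt(2406270210)/555 ≈ 176.77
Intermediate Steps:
s(k, L) = (-1/10 + L)/(-10 + k) (s(k, L) = (L - 1/10)/(-10 + k) = (-1/10 + L)/(-10 + k))
p = 111 (p = 113 - 1*2 = 113 - 2 = 111)
J(O) = -8 - 202/O
sqrt(J(p/s(-3, -9)) + 31257) = sqrt((-8 - 202*(-1/10 - 9)/(111*(-10 - 3))) + 31257) = sqrt((-8 - 202/(111/((-91/10/(-13))))) + 31257) = sqrt((-8 - 202/(111/((-1/13*(-91/10))))) + 31257) = sqrt((-8 - 202/(111/(7/10))) + 31257) = sqrt((-8 - 202/(111*(10/7))) + 31257) = sqrt((-8 - 202/1110/7) + 31257) = sqrt((-8 - 202*7/1110) + 31257) = sqrt((-8 - 707/555) + 31257) = sqrt(-5147/555 + 31257) = sqrt(17342488/555) = 2*sqrt(2406270210)/555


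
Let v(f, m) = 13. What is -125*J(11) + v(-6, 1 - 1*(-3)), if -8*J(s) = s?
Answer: 1479/8 ≈ 184.88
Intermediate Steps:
J(s) = -s/8
-125*J(11) + v(-6, 1 - 1*(-3)) = -(-125)*11/8 + 13 = -125*(-11/8) + 13 = 1375/8 + 13 = 1479/8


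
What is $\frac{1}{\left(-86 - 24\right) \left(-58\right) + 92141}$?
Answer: $\frac{1}{98521} \approx 1.015 \cdot 10^{-5}$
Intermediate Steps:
$\frac{1}{\left(-86 - 24\right) \left(-58\right) + 92141} = \frac{1}{\left(-110\right) \left(-58\right) + 92141} = \frac{1}{6380 + 92141} = \frac{1}{98521}$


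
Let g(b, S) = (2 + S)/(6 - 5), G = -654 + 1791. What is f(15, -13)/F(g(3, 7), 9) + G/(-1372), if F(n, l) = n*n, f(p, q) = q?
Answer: -109933/111132 ≈ -0.98921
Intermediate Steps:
G = 1137
g(b, S) = 2 + S (g(b, S) = (2 + S)/1 = (2 + S)*1 = 2 + S)
F(n, l) = n²
f(15, -13)/F(g(3, 7), 9) + G/(-1372) = -13/(2 + 7)² + 1137/(-1372) = -13/(9²) + 1137*(-1/1372) = -13/81 - 1137/1372 = -109933/111132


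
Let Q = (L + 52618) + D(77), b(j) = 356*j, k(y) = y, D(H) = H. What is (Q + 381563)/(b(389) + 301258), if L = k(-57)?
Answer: 434201/439742 ≈ 0.98740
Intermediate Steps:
L = -57
Q = 52638 (Q = (-57 + 52618) + 77 = 52561 + 77 = 52638)
(Q + 381563)/(b(389) + 301258) = (52638 + 381563)/(356*389 + 301258) = 434201/(138484 + 301258) = 434201/439742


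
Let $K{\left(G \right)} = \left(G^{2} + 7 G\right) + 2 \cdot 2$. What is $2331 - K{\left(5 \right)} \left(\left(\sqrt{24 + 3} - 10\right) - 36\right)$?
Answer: $5275 - 192 \sqrt{3} \approx 4942.4$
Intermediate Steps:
$K{\left(G \right)} = 4 + G^{2} + 7 G$ ($K{\left(G \right)} = \left(G^{2} + 7 G\right) + 4 = 4 + G^{2} + 7 G$)
$2331 - K{\left(5 \right)} \left(\left(\sqrt{24 + 3} - 10\right) - 36\right) = 2331 - \left(4 + 5^{2} + 7 \cdot 5\right) \left(\left(\sqrt{24 + 3} - 10\right) - 36\right) = 2331 - \left(4 + 25 + 35\right) \left(\left(\sqrt{27} - 10\right) - 36\right) = 2331 - 64 \left(\left(3 \sqrt{3} - 10\right) - 36\right) = 2331 - 64 \left(\left(-10 + 3 \sqrt{3}\right) - 36\right) = 2331 - 64 \left(-46 + 3 \sqrt{3}\right) = 2331 - \left(-2944 + 192 \sqrt{3}\right) = 2331 + \left(2944 - 192 \sqrt{3}\right) = 5275 - 192 \sqrt{3}$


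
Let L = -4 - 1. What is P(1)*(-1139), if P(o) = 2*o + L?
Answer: 3417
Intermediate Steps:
L = -5
P(o) = -5 + 2*o (P(o) = 2*o - 5 = -5 + 2*o)
P(1)*(-1139) = (-5 + 2*1)*(-1139) = (-5 + 2)*(-1139) = -3*(-1139) = 3417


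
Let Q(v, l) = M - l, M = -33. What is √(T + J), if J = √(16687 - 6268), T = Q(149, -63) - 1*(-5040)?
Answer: √(5070 + √10419) ≈ 71.917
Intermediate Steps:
Q(v, l) = -33 - l
T = 5070 (T = (-33 - 1*(-63)) - 1*(-5040) = (-33 + 63) + 5040 = 30 + 5040 = 5070)
J = √10419 ≈ 102.07
√(T + J) = √(5070 + √10419)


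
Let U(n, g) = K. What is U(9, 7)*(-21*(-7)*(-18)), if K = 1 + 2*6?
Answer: -34398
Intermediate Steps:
K = 13 (K = 1 + 12 = 13)
U(n, g) = 13
U(9, 7)*(-21*(-7)*(-18)) = 13*(-21*(-7)*(-18)) = 13*(147*(-18)) = 13*(-2646) = -34398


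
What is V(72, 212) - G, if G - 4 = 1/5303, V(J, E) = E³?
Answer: 50527641571/5303 ≈ 9.5281e+6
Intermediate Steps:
G = 21213/5303 (G = 4 + 1/5303 = 21213/5303 ≈ 4.0002)
V(72, 212) - G = 212³ - 1*21213/5303 = 9528128 - 21213/5303 = 50527641571/5303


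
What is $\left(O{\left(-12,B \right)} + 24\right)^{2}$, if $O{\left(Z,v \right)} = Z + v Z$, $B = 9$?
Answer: $9216$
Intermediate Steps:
$O{\left(Z,v \right)} = Z + Z v$
$\left(O{\left(-12,B \right)} + 24\right)^{2} = \left(- 12 \left(1 + 9\right) + 24\right)^{2} = \left(\left(-12\right) 10 + 24\right)^{2} = \left(-120 + 24\right)^{2} = \left(-96\right)^{2} = 9216$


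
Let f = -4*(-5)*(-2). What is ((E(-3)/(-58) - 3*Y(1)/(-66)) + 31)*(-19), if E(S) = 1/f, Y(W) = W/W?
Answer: -15053529/25520 ≈ -589.87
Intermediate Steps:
f = -40 (f = 20*(-2) = -40)
Y(W) = 1
E(S) = -1/40 (E(S) = 1/(-40) = -1/40)
((E(-3)/(-58) - 3*Y(1)/(-66)) + 31)*(-19) = ((-1/40/(-58) - 3*1/(-66)) + 31)*(-19) = ((-1/40*(-1/58) - 3*(-1/66)) + 31)*(-19) = ((1/2320 + 1/22) + 31)*(-19) = (1171/25520 + 31)*(-19) = (792291/25520)*(-19) = -15053529/25520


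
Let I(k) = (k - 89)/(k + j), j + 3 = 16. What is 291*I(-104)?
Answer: 56163/91 ≈ 617.18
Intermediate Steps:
j = 13 (j = -3 + 16 = 13)
I(k) = (-89 + k)/(13 + k) (I(k) = (k - 89)/(k + 13) = (-89 + k)/(13 + k))
291*I(-104) = 291*((-89 - 104)/(13 - 104)) = 291*(-193/(-91)) = 291*(-1/91*(-193)) = 291*(193/91) = 56163/91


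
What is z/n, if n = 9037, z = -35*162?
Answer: -810/1291 ≈ -0.62742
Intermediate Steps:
z = -5670
z/n = -5670/9037 = -5670*1/9037 = -810/1291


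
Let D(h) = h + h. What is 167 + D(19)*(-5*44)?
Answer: -8193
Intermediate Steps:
D(h) = 2*h
167 + D(19)*(-5*44) = 167 + (2*19)*(-5*44) = 167 + 38*(-220) = 167 - 8360 = -8193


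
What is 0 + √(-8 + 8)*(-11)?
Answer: 0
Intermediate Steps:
0 + √(-8 + 8)*(-11) = 0 + √0*(-11) = 0 + 0*(-11) = 0 + 0 = 0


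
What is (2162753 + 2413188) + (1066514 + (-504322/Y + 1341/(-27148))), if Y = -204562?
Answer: 15667550243691547/2776724588 ≈ 5.6425e+6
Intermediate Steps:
(2162753 + 2413188) + (1066514 + (-504322/Y + 1341/(-27148))) = (2162753 + 2413188) + (1066514 + (-504322/(-204562) + 1341/(-27148))) = 4575941 + (1066514 + (-504322*(-1/204562) + 1341*(-1/27148))) = 4575941 + (1066514 + (252161/102281 - 1341/27148)) = 4575941 + (1066514 + 6708508007/2776724588) = 4575941 + 2961422355754239/2776724588 = 15667550243691547/2776724588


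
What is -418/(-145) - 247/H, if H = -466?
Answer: 230603/67570 ≈ 3.4128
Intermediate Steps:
-418/(-145) - 247/H = -418/(-145) - 247/(-466) = -418*(-1/145) - 247*(-1/466) = 418/145 + 247/466 = 230603/67570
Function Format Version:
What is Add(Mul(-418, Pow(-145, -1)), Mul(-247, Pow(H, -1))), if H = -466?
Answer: Rational(230603, 67570) ≈ 3.4128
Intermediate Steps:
Add(Mul(-418, Pow(-145, -1)), Mul(-247, Pow(H, -1))) = Add(Mul(-418, Pow(-145, -1)), Mul(-247, Pow(-466, -1))) = Add(Mul(-418, Rational(-1, 145)), Mul(-247, Rational(-1, 466))) = Add(Rational(418, 145), Rational(247, 466)) = Rational(230603, 67570)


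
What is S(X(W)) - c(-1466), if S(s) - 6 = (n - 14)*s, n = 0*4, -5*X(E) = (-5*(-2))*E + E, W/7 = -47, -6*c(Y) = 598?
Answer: -150413/15 ≈ -10028.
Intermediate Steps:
c(Y) = -299/3 (c(Y) = -1/6*598 = -299/3)
W = -329 (W = 7*(-47) = -329)
X(E) = -11*E/5 (X(E) = -((-5*(-2))*E + E)/5 = -(10*E + E)/5 = -11*E/5)
n = 0
S(s) = 6 - 14*s (S(s) = 6 + (0 - 14)*s = 6 - 14*s)
S(X(W)) - c(-1466) = (6 - (-154)*(-329)/5) - 1*(-299/3) = (6 - 14*3619/5) + 299/3 = (6 - 50666/5) + 299/3 = -50636/5 + 299/3 = -150413/15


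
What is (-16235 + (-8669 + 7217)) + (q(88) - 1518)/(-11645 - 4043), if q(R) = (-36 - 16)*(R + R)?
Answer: -138731493/7844 ≈ -17686.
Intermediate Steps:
q(R) = -104*R
(-16235 + (-8669 + 7217)) + (q(88) - 1518)/(-11645 - 4043) = (-16235 + (-8669 + 7217)) + (-104*88 - 1518)/(-11645 - 4043) = (-16235 - 1452) + (-9152 - 1518)/(-15688) = -17687 - 10670*(-1/15688) = -17687 + 5335/7844 = -138731493/7844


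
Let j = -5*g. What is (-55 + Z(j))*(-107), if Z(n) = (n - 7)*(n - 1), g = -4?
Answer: -20544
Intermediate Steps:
j = 20 (j = -5*(-4) = 20)
Z(n) = (-1 + n)*(-7 + n) (Z(n) = (-7 + n)*(-1 + n) = (-1 + n)*(-7 + n))
(-55 + Z(j))*(-107) = (-55 + (7 + 20**2 - 8*20))*(-107) = (-55 + (7 + 400 - 160))*(-107) = (-55 + 247)*(-107) = 192*(-107) = -20544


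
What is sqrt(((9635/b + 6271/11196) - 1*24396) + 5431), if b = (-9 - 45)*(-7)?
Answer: I*sqrt(29081565172149)/39186 ≈ 137.62*I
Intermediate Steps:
b = 378 (b = -54*(-7) = 378)
sqrt(((9635/b + 6271/11196) - 1*24396) + 5431) = sqrt(((9635/378 + 6271/11196) - 1*24396) + 5431) = sqrt(((9635*(1/378) + 6271*(1/11196)) - 24396) + 5431) = sqrt(((9635/378 + 6271/11196) - 24396) + 5431) = sqrt((6124661/235116 - 24396) + 5431) = sqrt(-5729765275/235116 + 5431) = sqrt(-4452850279/235116) = I*sqrt(29081565172149)/39186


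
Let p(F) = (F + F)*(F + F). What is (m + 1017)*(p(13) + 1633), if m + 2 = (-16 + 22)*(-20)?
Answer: 2066555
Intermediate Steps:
p(F) = 4*F**2 (p(F) = (2*F)*(2*F) = 4*F**2)
m = -122 (m = -2 + (-16 + 22)*(-20) = -2 + 6*(-20) = -2 - 120 = -122)
(m + 1017)*(p(13) + 1633) = (-122 + 1017)*(4*13**2 + 1633) = 895*(4*169 + 1633) = 895*(676 + 1633) = 895*2309 = 2066555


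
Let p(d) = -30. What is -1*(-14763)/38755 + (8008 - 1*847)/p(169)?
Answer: -18472111/77510 ≈ -238.32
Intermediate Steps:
-1*(-14763)/38755 + (8008 - 1*847)/p(169) = -1*(-14763)/38755 + (8008 - 1*847)/(-30) = 14763*(1/38755) + (8008 - 847)*(-1/30) = 14763/38755 + 7161*(-1/30) = 14763/38755 - 2387/10 = -18472111/77510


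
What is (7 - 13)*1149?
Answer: -6894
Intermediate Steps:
(7 - 13)*1149 = -6*1149 = -6894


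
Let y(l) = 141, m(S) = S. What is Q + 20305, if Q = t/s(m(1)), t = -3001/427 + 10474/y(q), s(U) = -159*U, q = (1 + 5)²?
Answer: 194373949208/9572913 ≈ 20305.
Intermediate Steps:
q = 36 (q = 6² = 36)
t = 4049257/60207 (t = -3001/427 + 10474/141 = 4049257/60207 ≈ 67.256)
Q = -4049257/9572913 (Q = 4049257/(60207*((-159*1))) = (4049257/60207)/(-159) = (4049257/60207)*(-1/159) = -4049257/9572913 ≈ -0.42299)
Q + 20305 = -4049257/9572913 + 20305 = 194373949208/9572913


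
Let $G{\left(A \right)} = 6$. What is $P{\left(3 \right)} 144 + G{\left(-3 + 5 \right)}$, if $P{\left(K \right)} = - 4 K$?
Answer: $-1722$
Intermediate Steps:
$P{\left(3 \right)} 144 + G{\left(-3 + 5 \right)} = \left(-4\right) 3 \cdot 144 + 6 = \left(-12\right) 144 + 6 = -1728 + 6 = -1722$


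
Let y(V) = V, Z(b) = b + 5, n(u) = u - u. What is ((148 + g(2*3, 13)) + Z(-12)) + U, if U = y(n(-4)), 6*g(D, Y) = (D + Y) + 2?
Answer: 289/2 ≈ 144.50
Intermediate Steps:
n(u) = 0
Z(b) = 5 + b
g(D, Y) = ⅓ + D/6 + Y/6 (g(D, Y) = ((D + Y) + 2)/6 = (2 + D + Y)/6 = ⅓ + D/6 + Y/6)
U = 0
((148 + g(2*3, 13)) + Z(-12)) + U = ((148 + (⅓ + (2*3)/6 + (⅙)*13)) + (5 - 12)) + 0 = ((148 + (⅓ + (⅙)*6 + 13/6)) - 7) + 0 = ((148 + (⅓ + 1 + 13/6)) - 7) + 0 = ((148 + 7/2) - 7) + 0 = (303/2 - 7) + 0 = 289/2 + 0 = 289/2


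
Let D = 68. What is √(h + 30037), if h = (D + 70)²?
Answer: √49081 ≈ 221.54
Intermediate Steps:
h = 19044 (h = (68 + 70)² = 138² = 19044)
√(h + 30037) = √(19044 + 30037) = √49081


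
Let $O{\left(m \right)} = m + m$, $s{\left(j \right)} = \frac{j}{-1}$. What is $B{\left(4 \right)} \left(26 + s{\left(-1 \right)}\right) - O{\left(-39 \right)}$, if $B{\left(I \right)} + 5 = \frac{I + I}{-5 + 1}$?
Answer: $-111$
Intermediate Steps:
$s{\left(j \right)} = - j$ ($s{\left(j \right)} = j \left(-1\right) = - j$)
$B{\left(I \right)} = -5 - \frac{I}{2}$ ($B{\left(I \right)} = -5 + \frac{I + I}{-5 + 1} = -5 + \frac{2 I}{-4} = -5 + 2 I \left(- \frac{1}{4}\right) = -5 - \frac{I}{2}$)
$O{\left(m \right)} = 2 m$
$B{\left(4 \right)} \left(26 + s{\left(-1 \right)}\right) - O{\left(-39 \right)} = \left(-5 - 2\right) \left(26 - -1\right) - 2 \left(-39\right) = \left(-5 - 2\right) \left(26 + 1\right) - -78 = \left(-7\right) 27 + 78 = -189 + 78 = -111$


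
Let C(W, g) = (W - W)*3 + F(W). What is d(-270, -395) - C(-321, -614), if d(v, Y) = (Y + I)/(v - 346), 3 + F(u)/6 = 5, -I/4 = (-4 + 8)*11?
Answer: -6821/616 ≈ -11.073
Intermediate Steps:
I = -176 (I = -4*(-4 + 8)*11 = -16*11 = -4*44 = -176)
F(u) = 12 (F(u) = -18 + 6*5 = -18 + 30 = 12)
d(v, Y) = (-176 + Y)/(-346 + v) (d(v, Y) = (Y - 176)/(v - 346) = (-176 + Y)/(-346 + v))
C(W, g) = 12 (C(W, g) = (W - W)*3 + 12 = 0*3 + 12 = 0 + 12 = 12)
d(-270, -395) - C(-321, -614) = (-176 - 395)/(-346 - 270) - 1*12 = -571/(-616) - 12 = -1/616*(-571) - 12 = 571/616 - 12 = -6821/616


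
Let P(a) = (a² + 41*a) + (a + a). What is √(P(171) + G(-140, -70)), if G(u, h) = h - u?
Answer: 2*√9166 ≈ 191.48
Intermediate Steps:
P(a) = a² + 43*a (P(a) = (a² + 41*a) + 2*a = a² + 43*a)
√(P(171) + G(-140, -70)) = √(171*(43 + 171) + (-70 - 1*(-140))) = √(171*214 + (-70 + 140)) = √(36594 + 70) = √36664 = 2*√9166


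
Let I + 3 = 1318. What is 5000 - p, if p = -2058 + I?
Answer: 5743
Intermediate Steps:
I = 1315 (I = -3 + 1318 = 1315)
p = -743 (p = -2058 + 1315 = -743)
5000 - p = 5000 - 1*(-743) = 5000 + 743 = 5743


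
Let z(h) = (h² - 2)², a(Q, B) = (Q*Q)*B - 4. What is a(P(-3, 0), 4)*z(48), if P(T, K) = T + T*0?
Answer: 169574528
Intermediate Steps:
P(T, K) = T (P(T, K) = T + 0 = T)
a(Q, B) = -4 + B*Q² (a(Q, B) = Q²*B - 4 = B*Q² - 4 = -4 + B*Q²)
z(h) = (-2 + h²)²
a(P(-3, 0), 4)*z(48) = (-4 + 4*(-3)²)*(-2 + 48²)² = (-4 + 4*9)*(-2 + 2304)² = (-4 + 36)*2302² = 32*5299204 = 169574528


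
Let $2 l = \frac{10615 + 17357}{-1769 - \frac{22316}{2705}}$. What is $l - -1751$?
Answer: $\frac{2793344027}{1602487} \approx 1743.1$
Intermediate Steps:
$l = - \frac{12610710}{1602487}$ ($l = \frac{\left(10615 + 17357\right) \frac{1}{-1769 - \frac{22316}{2705}}}{2} = \frac{27972 \frac{1}{-1769 - \frac{22316}{2705}}}{2} = \frac{27972 \frac{1}{- \frac{4807461}{2705}}}{2} = \frac{27972 \left(- \frac{2705}{4807461}\right)}{2} = \frac{1}{2} \left(- \frac{25221420}{1602487}\right) = - \frac{12610710}{1602487} \approx -7.8695$)
$l - -1751 = - \frac{12610710}{1602487} - -1751 = - \frac{12610710}{1602487} + 1751 = \frac{2793344027}{1602487}$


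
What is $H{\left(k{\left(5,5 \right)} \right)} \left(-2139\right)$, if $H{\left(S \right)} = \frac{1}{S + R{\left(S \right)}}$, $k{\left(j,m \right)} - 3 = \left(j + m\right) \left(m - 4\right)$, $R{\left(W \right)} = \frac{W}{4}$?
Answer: $- \frac{8556}{65} \approx -131.63$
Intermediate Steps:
$R{\left(W \right)} = \frac{W}{4}$ ($R{\left(W \right)} = W \frac{1}{4} = \frac{W}{4}$)
$k{\left(j,m \right)} = 3 + \left(-4 + m\right) \left(j + m\right)$ ($k{\left(j,m \right)} = 3 + \left(j + m\right) \left(m - 4\right) = 3 + \left(j + m\right) \left(-4 + m\right) = 3 + \left(-4 + m\right) \left(j + m\right)$)
$H{\left(S \right)} = \frac{4}{5 S}$ ($H{\left(S \right)} = \frac{1}{S + \frac{S}{4}} = \frac{1}{\frac{5}{4} S} = \frac{4}{5 S}$)
$H{\left(k{\left(5,5 \right)} \right)} \left(-2139\right) = \frac{4}{5 \left(3 + 5^{2} - 20 - 20 + 5 \cdot 5\right)} \left(-2139\right) = \frac{4}{5 \left(3 + 25 - 20 - 20 + 25\right)} \left(-2139\right) = \frac{4}{5 \cdot 13} \left(-2139\right) = \frac{4}{5} \cdot \frac{1}{13} \left(-2139\right) = \frac{4}{65} \left(-2139\right) = - \frac{8556}{65}$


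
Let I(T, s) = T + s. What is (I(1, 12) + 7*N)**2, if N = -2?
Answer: 1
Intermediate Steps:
(I(1, 12) + 7*N)**2 = ((1 + 12) + 7*(-2))**2 = (13 - 14)**2 = (-1)**2 = 1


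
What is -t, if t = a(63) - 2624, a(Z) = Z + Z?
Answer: 2498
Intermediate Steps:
a(Z) = 2*Z
t = -2498 (t = 2*63 - 2624 = 126 - 2624 = -2498)
-t = -1*(-2498) = 2498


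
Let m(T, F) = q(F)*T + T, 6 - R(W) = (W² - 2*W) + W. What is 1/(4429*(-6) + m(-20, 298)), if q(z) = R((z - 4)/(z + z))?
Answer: -22201/593188499 ≈ -3.7427e-5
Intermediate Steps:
R(W) = 6 + W - W² (R(W) = 6 - ((W² - 2*W) + W) = 6 - (W² - W) = 6 + (W - W²) = 6 + W - W²)
q(z) = 6 + (-4 + z)/(2*z) - (-4 + z)²/(4*z²) (q(z) = 6 + (z - 4)/(z + z) - ((z - 4)/(z + z))² = 6 + (-4 + z)/((2*z)) - ((-4 + z)/((2*z)))² = 6 + (-4 + z)*(1/(2*z)) - ((-4 + z)*(1/(2*z)))² = 6 + (-4 + z)/(2*z) - ((-4 + z)/(2*z))² = 6 + (-4 + z)/(2*z) - (-4 + z)²/(4*z²))
m(T, F) = T + T*(25/4 - 4/F²) (m(T, F) = (25/4 - 4/F²)*T + T = T*(25/4 - 4/F²) + T = T + T*(25/4 - 4/F²))
1/(4429*(-6) + m(-20, 298)) = 1/(4429*(-6) + ((29/4)*(-20) - 4*(-20)/298²)) = 1/(-26574 + (-145 - 4*(-20)*1/88804)) = 1/(-26574 + (-145 + 20/22201)) = 1/(-26574 - 3219125/22201) = 1/(-593188499/22201) = -22201/593188499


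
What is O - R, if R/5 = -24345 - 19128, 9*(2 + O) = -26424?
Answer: 214427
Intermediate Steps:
O = -2938 (O = -2 + (⅑)*(-26424) = -2 - 2936 = -2938)
R = -217365 (R = 5*(-24345 - 19128) = 5*(-43473) = -217365)
O - R = -2938 - 1*(-217365) = -2938 + 217365 = 214427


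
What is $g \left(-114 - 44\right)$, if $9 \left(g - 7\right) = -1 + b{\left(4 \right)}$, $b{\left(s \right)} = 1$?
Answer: $-1106$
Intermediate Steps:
$g = 7$ ($g = 7 + \frac{-1 + 1}{9} = 7 + \frac{1}{9} \cdot 0 = 7 + 0 = 7$)
$g \left(-114 - 44\right) = 7 \left(-114 - 44\right) = 7 \left(-158\right) = -1106$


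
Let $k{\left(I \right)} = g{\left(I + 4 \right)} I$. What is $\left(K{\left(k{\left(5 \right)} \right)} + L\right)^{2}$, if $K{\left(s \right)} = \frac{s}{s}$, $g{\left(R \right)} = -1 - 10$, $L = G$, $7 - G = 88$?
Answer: $6400$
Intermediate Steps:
$G = -81$ ($G = 7 - 88 = -81$)
$L = -81$
$g{\left(R \right)} = -11$ ($g{\left(R \right)} = -1 - 10 = -11$)
$k{\left(I \right)} = - 11 I$
$K{\left(s \right)} = 1$
$\left(K{\left(k{\left(5 \right)} \right)} + L\right)^{2} = \left(1 - 81\right)^{2} = \left(-80\right)^{2} = 6400$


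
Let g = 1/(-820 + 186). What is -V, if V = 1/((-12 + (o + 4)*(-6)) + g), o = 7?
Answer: 634/49453 ≈ 0.012820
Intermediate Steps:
g = -1/634 (g = 1/(-634) = -1/634 ≈ -0.0015773)
V = -634/49453 (V = 1/((-12 + (7 + 4)*(-6)) - 1/634) = 1/((-12 + 11*(-6)) - 1/634) = 1/((-12 - 66) - 1/634) = 1/(-78 - 1/634) = 1/(-49453/634) = -634/49453 ≈ -0.012820)
-V = -1*(-634/49453) = 634/49453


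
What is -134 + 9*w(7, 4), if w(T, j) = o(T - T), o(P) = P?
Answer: -134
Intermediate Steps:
w(T, j) = 0 (w(T, j) = T - T = 0)
-134 + 9*w(7, 4) = -134 + 9*0 = -134 + 0 = -134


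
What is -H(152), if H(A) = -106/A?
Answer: 53/76 ≈ 0.69737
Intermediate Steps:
-H(152) = -(-106)/152 = -1*(-53/76) = 53/76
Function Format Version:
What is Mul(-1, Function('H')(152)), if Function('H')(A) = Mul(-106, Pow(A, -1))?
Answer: Rational(53, 76) ≈ 0.69737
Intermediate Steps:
Mul(-1, Function('H')(152)) = Mul(-1, Mul(-106, Pow(152, -1))) = Mul(-1, Mul(-106, Rational(1, 152))) = Mul(-1, Rational(-53, 76)) = Rational(53, 76)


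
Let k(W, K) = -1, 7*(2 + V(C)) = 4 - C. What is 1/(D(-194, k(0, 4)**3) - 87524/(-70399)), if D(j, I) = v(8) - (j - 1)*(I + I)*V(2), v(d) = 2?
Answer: 70399/47295082 ≈ 0.0014885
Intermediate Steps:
V(C) = -10/7 - C/7 (V(C) = -2 + (4 - C)/7 = -2 + (4/7 - C/7) = -10/7 - C/7)
D(j, I) = 2 + 24*I*(-1 + j)/7 (D(j, I) = 2 - (j - 1)*(I + I)*(-10/7 - 1/7*2) = 2 - (-1 + j)*(2*I)*(-10/7 - 2/7) = 2 - 2*I*(-1 + j)*(-12)/7 = 2 - (-24)*I*(-1 + j)/7 = 2 + 24*I*(-1 + j)/7)
1/(D(-194, k(0, 4)**3) - 87524/(-70399)) = 1/((2 - 24/7*(-1)**3 + (24/7)*(-1)**3*(-194)) - 87524/(-70399)) = 1/((2 - 24/7*(-1) + (24/7)*(-1)*(-194)) - 87524*(-1/70399)) = 1/((2 + 24/7 + 4656/7) + 87524/70399) = 1/(4694/7 + 87524/70399) = 1/(47295082/70399) = 70399/47295082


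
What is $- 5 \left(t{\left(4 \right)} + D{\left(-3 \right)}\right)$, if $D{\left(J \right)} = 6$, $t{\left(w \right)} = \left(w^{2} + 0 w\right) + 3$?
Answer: $-125$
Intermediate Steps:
$t{\left(w \right)} = 3 + w^{2}$ ($t{\left(w \right)} = \left(w^{2} + 0\right) + 3 = w^{2} + 3 = 3 + w^{2}$)
$- 5 \left(t{\left(4 \right)} + D{\left(-3 \right)}\right) = - 5 \left(\left(3 + 4^{2}\right) + 6\right) = - 5 \left(\left(3 + 16\right) + 6\right) = - 5 \left(19 + 6\right) = \left(-5\right) 25 = -125$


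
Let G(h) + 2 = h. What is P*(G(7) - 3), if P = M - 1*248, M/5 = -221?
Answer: -2706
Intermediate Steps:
M = -1105 (M = 5*(-221) = -1105)
P = -1353 (P = -1105 - 1*248 = -1105 - 248 = -1353)
G(h) = -2 + h
P*(G(7) - 3) = -1353*((-2 + 7) - 3) = -1353*(5 - 3) = -1353*2 = -2706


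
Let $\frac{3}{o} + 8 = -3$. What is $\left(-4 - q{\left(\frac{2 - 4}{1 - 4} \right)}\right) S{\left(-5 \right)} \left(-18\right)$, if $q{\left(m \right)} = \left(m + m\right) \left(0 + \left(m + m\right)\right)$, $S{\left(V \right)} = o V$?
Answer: $\frac{1560}{11} \approx 141.82$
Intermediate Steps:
$o = - \frac{3}{11}$ ($o = \frac{3}{-8 - 3} = \frac{3}{-11} = 3 \left(- \frac{1}{11}\right) = - \frac{3}{11} \approx -0.27273$)
$S{\left(V \right)} = - \frac{3 V}{11}$
$q{\left(m \right)} = 4 m^{2}$ ($q{\left(m \right)} = 2 m \left(0 + 2 m\right) = 2 m 2 m = 4 m^{2}$)
$\left(-4 - q{\left(\frac{2 - 4}{1 - 4} \right)}\right) S{\left(-5 \right)} \left(-18\right) = \left(-4 - 4 \left(\frac{2 - 4}{1 - 4}\right)^{2}\right) \left(\left(- \frac{3}{11}\right) \left(-5\right)\right) \left(-18\right) = \left(-4 - 4 \left(- \frac{2}{-3}\right)^{2}\right) \frac{15}{11} \left(-18\right) = \left(-4 - 4 \left(\left(-2\right) \left(- \frac{1}{3}\right)\right)^{2}\right) \frac{15}{11} \left(-18\right) = \left(-4 - 4 \left(\frac{2}{3}\right)^{2}\right) \frac{15}{11} \left(-18\right) = \left(-4 - 4 \cdot \frac{4}{9}\right) \frac{15}{11} \left(-18\right) = \left(-4 - \frac{16}{9}\right) \frac{15}{11} \left(-18\right) = \left(- \frac{52}{9}\right) \frac{15}{11} \left(-18\right) = \left(- \frac{260}{33}\right) \left(-18\right) = \frac{1560}{11}$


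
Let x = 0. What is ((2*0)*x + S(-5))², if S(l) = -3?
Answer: 9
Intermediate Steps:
((2*0)*x + S(-5))² = ((2*0)*0 - 3)² = (0*0 - 3)² = (0 - 3)² = (-3)² = 9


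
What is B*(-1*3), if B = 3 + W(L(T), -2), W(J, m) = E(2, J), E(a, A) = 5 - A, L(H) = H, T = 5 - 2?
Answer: -15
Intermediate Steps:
T = 3
W(J, m) = 5 - J
B = 5 (B = 3 + (5 - 1*3) = 3 + (5 - 3) = 3 + 2 = 5)
B*(-1*3) = 5*(-1*3) = 5*(-3) = -15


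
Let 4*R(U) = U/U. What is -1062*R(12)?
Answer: -531/2 ≈ -265.50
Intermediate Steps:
R(U) = 1/4 (R(U) = (U/U)/4 = (1/4)*1 = 1/4)
-1062*R(12) = -1062*1/4 = -531/2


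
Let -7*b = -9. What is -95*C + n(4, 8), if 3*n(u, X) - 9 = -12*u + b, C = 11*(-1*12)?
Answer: 87692/7 ≈ 12527.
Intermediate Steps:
b = 9/7 (b = -⅐*(-9) = 9/7 ≈ 1.2857)
C = -132 (C = 11*(-12) = -132)
n(u, X) = 24/7 - 4*u (n(u, X) = 3 + (-12*u + 9/7)/3 = 3 + (9/7 - 12*u)/3 = 3 + (3/7 - 4*u) = 24/7 - 4*u)
-95*C + n(4, 8) = -95*(-132) + (24/7 - 4*4) = 12540 + (24/7 - 16) = 12540 - 88/7 = 87692/7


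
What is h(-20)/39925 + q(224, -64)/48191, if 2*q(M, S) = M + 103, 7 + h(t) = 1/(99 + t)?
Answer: 978179661/303996056650 ≈ 0.0032177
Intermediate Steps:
h(t) = -7 + 1/(99 + t)
q(M, S) = 103/2 + M/2 (q(M, S) = (M + 103)/2 = (103 + M)/2 = 103/2 + M/2)
h(-20)/39925 + q(224, -64)/48191 = ((-692 - 7*(-20))/(99 - 20))/39925 + (103/2 + (1/2)*224)/48191 = ((-692 + 140)/79)*(1/39925) + (103/2 + 112)*(1/48191) = ((1/79)*(-552))*(1/39925) + (327/2)*(1/48191) = -552/79*1/39925 + 327/96382 = -552/3154075 + 327/96382 = 978179661/303996056650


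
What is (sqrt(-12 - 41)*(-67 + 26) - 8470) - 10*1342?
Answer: -21890 - 41*I*sqrt(53) ≈ -21890.0 - 298.48*I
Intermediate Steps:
(sqrt(-12 - 41)*(-67 + 26) - 8470) - 10*1342 = (sqrt(-53)*(-41) - 8470) - 13420 = ((I*sqrt(53))*(-41) - 8470) - 13420 = (-41*I*sqrt(53) - 8470) - 13420 = (-8470 - 41*I*sqrt(53)) - 13420 = -21890 - 41*I*sqrt(53)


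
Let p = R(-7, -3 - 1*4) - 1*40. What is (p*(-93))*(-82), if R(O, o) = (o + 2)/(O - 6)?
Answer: -3927390/13 ≈ -3.0211e+5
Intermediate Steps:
R(O, o) = (2 + o)/(-6 + O)
p = -515/13 (p = (2 + (-3 - 1*4))/(-6 - 7) - 1*40 = (2 + (-3 - 4))/(-13) - 40 = -(2 - 7)/13 - 40 = -1/13*(-5) - 40 = 5/13 - 40 = -515/13 ≈ -39.615)
(p*(-93))*(-82) = -515/13*(-93)*(-82) = (47895/13)*(-82) = -3927390/13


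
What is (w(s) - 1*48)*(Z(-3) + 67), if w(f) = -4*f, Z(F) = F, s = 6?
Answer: -4608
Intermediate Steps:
(w(s) - 1*48)*(Z(-3) + 67) = (-4*6 - 1*48)*(-3 + 67) = (-24 - 48)*64 = -72*64 = -4608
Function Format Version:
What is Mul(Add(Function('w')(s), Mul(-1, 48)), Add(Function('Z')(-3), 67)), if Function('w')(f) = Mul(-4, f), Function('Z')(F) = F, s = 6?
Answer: -4608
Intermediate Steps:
Mul(Add(Function('w')(s), Mul(-1, 48)), Add(Function('Z')(-3), 67)) = Mul(Add(Mul(-4, 6), Mul(-1, 48)), Add(-3, 67)) = Mul(Add(-24, -48), 64) = Mul(-72, 64) = -4608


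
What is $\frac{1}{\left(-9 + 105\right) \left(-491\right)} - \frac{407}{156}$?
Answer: $- \frac{532903}{204256} \approx -2.609$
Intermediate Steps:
$\frac{1}{\left(-9 + 105\right) \left(-491\right)} - \frac{407}{156} = \frac{1}{96} \left(- \frac{1}{491}\right) - \frac{407}{156} = - \frac{1}{47136} - \frac{407}{156} = - \frac{532903}{204256}$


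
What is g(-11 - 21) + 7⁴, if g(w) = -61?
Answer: 2340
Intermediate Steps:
g(-11 - 21) + 7⁴ = -61 + 7⁴ = -61 + 2401 = 2340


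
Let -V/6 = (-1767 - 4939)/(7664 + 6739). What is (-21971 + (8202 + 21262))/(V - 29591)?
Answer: -35973893/142052979 ≈ -0.25324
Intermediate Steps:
V = 13412/4801 (V = -6*(-1767 - 4939)/(7664 + 6739) = -(-40236)/14403 = -6*(-6706/14403) = 13412/4801 ≈ 2.7936)
(-21971 + (8202 + 21262))/(V - 29591) = (-21971 + (8202 + 21262))/(13412/4801 - 29591) = (-21971 + 29464)/(-142052979/4801) = 7493*(-4801/142052979) = -35973893/142052979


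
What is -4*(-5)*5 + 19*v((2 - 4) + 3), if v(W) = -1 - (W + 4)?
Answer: -14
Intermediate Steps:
v(W) = -5 - W (v(W) = -1 - (4 + W) = -1 + (-4 - W) = -5 - W)
-4*(-5)*5 + 19*v((2 - 4) + 3) = -4*(-5)*5 + 19*(-5 - ((2 - 4) + 3)) = 20*5 + 19*(-5 - (-2 + 3)) = 100 + 19*(-5 - 1*1) = 100 + 19*(-5 - 1) = 100 + 19*(-6) = 100 - 114 = -14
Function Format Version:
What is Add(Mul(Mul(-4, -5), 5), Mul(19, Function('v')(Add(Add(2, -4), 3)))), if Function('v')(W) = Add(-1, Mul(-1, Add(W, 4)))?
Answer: -14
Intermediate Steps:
Function('v')(W) = Add(-5, Mul(-1, W)) (Function('v')(W) = Add(-1, Mul(-1, Add(4, W))) = Add(-1, Add(-4, Mul(-1, W))) = Add(-5, Mul(-1, W)))
Add(Mul(Mul(-4, -5), 5), Mul(19, Function('v')(Add(Add(2, -4), 3)))) = Add(Mul(Mul(-4, -5), 5), Mul(19, Add(-5, Mul(-1, Add(Add(2, -4), 3))))) = Add(Mul(20, 5), Mul(19, Add(-5, Mul(-1, Add(-2, 3))))) = Add(100, Mul(19, Add(-5, Mul(-1, 1)))) = Add(100, Mul(19, Add(-5, -1))) = Add(100, Mul(19, -6)) = Add(100, -114) = -14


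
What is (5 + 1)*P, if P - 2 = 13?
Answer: 90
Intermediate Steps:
P = 15 (P = 2 + 13 = 15)
(5 + 1)*P = (5 + 1)*15 = 6*15 = 90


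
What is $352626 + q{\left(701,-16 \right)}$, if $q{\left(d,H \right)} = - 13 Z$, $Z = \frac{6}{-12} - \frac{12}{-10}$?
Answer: $\frac{3526169}{10} \approx 3.5262 \cdot 10^{5}$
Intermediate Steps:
$Z = \frac{7}{10}$ ($Z = 6 \left(- \frac{1}{12}\right) - - \frac{6}{5} = - \frac{1}{2} + \frac{6}{5} = \frac{7}{10} \approx 0.7$)
$q{\left(d,H \right)} = - \frac{91}{10}$ ($q{\left(d,H \right)} = \left(-13\right) \frac{7}{10} = - \frac{91}{10}$)
$352626 + q{\left(701,-16 \right)} = 352626 - \frac{91}{10} = \frac{3526169}{10}$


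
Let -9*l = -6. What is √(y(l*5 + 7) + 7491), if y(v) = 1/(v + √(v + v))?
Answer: √(232224 + 7491*√186)/√(31 + √186) ≈ 86.551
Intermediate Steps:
l = ⅔ (l = -⅑*(-6) = ⅔ ≈ 0.66667)
y(v) = 1/(v + √2*√v) (y(v) = 1/(v + √(2*v)) = 1/(v + √2*√v))
√(y(l*5 + 7) + 7491) = √(1/(((⅔)*5 + 7) + √2*√((⅔)*5 + 7)) + 7491) = √(1/((10/3 + 7) + √2*√(10/3 + 7)) + 7491) = √(1/(31/3 + √2*√(31/3)) + 7491) = √(1/(31/3 + √2*(√93/3)) + 7491) = √(1/(31/3 + √186/3) + 7491) = √(7491 + 1/(31/3 + √186/3))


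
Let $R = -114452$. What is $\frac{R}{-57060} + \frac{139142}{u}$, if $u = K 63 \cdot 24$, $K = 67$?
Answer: $\frac{271303999}{80283420} \approx 3.3793$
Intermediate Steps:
$u = 101304$ ($u = 67 \cdot 63 \cdot 24 = 4221 \cdot 24 = 101304$)
$\frac{R}{-57060} + \frac{139142}{u} = - \frac{114452}{-57060} + \frac{139142}{101304} = \left(-114452\right) \left(- \frac{1}{57060}\right) + 139142 \cdot \frac{1}{101304} = \frac{28613}{14265} + \frac{69571}{50652} = \frac{271303999}{80283420}$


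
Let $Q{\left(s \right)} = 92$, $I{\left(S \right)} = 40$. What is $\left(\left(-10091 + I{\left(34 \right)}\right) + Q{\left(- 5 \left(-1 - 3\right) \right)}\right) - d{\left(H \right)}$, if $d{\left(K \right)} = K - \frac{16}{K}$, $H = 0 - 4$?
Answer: $-9959$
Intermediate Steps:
$H = -4$
$\left(\left(-10091 + I{\left(34 \right)}\right) + Q{\left(- 5 \left(-1 - 3\right) \right)}\right) - d{\left(H \right)} = \left(\left(-10091 + 40\right) + 92\right) - \left(-4 - \frac{16}{-4}\right) = \left(-10051 + 92\right) - \left(-4 - -4\right) = -9959 - \left(-4 + 4\right) = -9959 - 0 = -9959 + 0 = -9959$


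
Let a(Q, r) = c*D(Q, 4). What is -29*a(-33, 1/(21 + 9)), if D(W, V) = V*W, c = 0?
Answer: 0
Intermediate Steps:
a(Q, r) = 0 (a(Q, r) = 0*(4*Q) = 0)
-29*a(-33, 1/(21 + 9)) = -29*0 = 0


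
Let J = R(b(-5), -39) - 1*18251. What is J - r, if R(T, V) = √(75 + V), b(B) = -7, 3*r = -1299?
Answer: -17812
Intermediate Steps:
r = -433 (r = (⅓)*(-1299) = -433)
J = -18245 (J = √(75 - 39) - 1*18251 = √36 - 18251 = 6 - 18251 = -18245)
J - r = -18245 - 1*(-433) = -18245 + 433 = -17812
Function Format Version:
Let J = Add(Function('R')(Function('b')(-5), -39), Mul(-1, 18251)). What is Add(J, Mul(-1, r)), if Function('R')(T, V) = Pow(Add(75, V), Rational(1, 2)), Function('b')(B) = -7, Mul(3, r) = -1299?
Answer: -17812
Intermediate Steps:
r = -433 (r = Mul(Rational(1, 3), -1299) = -433)
J = -18245 (J = Add(Pow(Add(75, -39), Rational(1, 2)), Mul(-1, 18251)) = Add(Pow(36, Rational(1, 2)), -18251) = Add(6, -18251) = -18245)
Add(J, Mul(-1, r)) = Add(-18245, Mul(-1, -433)) = Add(-18245, 433) = -17812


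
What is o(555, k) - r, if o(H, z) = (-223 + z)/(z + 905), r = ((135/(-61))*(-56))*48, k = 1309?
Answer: -133891679/22509 ≈ -5948.4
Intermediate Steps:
r = 362880/61 (r = ((135*(-1/61))*(-56))*48 = -135/61*(-56)*48 = (7560/61)*48 = 362880/61 ≈ 5948.9)
o(H, z) = (-223 + z)/(905 + z)
o(555, k) - r = (-223 + 1309)/(905 + 1309) - 1*362880/61 = 1086/2214 - 362880/61 = (1/2214)*1086 - 362880/61 = 181/369 - 362880/61 = -133891679/22509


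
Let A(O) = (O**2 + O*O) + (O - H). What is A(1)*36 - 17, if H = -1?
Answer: 127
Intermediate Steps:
A(O) = 1 + O + 2*O**2 (A(O) = (O**2 + O*O) + (O - 1*(-1)) = (O**2 + O**2) + (O + 1) = 2*O**2 + (1 + O) = 1 + O + 2*O**2)
A(1)*36 - 17 = (1 + 1 + 2*1**2)*36 - 17 = (1 + 1 + 2*1)*36 - 17 = (1 + 1 + 2)*36 - 17 = 4*36 - 17 = 144 - 17 = 127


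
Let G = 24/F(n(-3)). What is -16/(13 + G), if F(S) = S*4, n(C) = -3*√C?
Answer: -624/511 + 32*I*√3/511 ≈ -1.2211 + 0.10847*I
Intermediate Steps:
F(S) = 4*S
G = 2*I*√3/3 (G = 24/((4*(-3*I*√3))) = 24/((-12*I*√3)) = 24*(I*√3/36) = 2*I*√3/3 ≈ 1.1547*I)
-16/(13 + G) = -16/(13 + 2*I*√3/3)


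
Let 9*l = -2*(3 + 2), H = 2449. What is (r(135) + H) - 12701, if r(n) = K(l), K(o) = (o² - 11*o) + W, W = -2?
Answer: -829484/81 ≈ -10241.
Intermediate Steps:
l = -10/9 (l = (-2*(3 + 2))/9 = (-2*5)/9 = (⅑)*(-10) = -10/9 ≈ -1.1111)
K(o) = -2 + o² - 11*o (K(o) = (o² - 11*o) - 2 = -2 + o² - 11*o)
r(n) = 928/81 (r(n) = -2 + (-10/9)² - 11*(-10/9) = -2 + 100/81 + 110/9 = 928/81)
(r(135) + H) - 12701 = (928/81 + 2449) - 12701 = 199297/81 - 12701 = -829484/81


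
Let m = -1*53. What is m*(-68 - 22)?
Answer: 4770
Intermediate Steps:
m = -53
m*(-68 - 22) = -53*(-68 - 22) = -53*(-90) = 4770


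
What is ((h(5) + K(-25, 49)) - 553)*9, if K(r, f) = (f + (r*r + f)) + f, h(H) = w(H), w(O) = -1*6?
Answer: 1917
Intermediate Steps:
w(O) = -6
h(H) = -6
K(r, f) = r² + 3*f (K(r, f) = (f + (r² + f)) + f = (f + (f + r²)) + f = (r² + 2*f) + f = r² + 3*f)
((h(5) + K(-25, 49)) - 553)*9 = ((-6 + ((-25)² + 3*49)) - 553)*9 = ((-6 + (625 + 147)) - 553)*9 = ((-6 + 772) - 553)*9 = (766 - 553)*9 = 213*9 = 1917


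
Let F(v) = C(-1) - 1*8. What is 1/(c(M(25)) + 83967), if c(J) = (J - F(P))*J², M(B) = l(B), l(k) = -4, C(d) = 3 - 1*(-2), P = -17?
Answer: 1/83951 ≈ 1.1912e-5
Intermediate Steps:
C(d) = 5 (C(d) = 3 + 2 = 5)
M(B) = -4
F(v) = -3 (F(v) = 5 - 1*8 = 5 - 8 = -3)
c(J) = J²*(3 + J) (c(J) = (J - 1*(-3))*J² = (J + 3)*J² = (3 + J)*J² = J²*(3 + J))
1/(c(M(25)) + 83967) = 1/((-4)²*(3 - 4) + 83967) = 1/(16*(-1) + 83967) = 1/(-16 + 83967) = 1/83951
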